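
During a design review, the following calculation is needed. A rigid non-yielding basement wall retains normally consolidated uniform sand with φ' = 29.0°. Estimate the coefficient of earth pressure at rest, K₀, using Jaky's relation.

0.515

K₀ = 1 − sin φ' = 1 − sin 29.0° = 0.5152.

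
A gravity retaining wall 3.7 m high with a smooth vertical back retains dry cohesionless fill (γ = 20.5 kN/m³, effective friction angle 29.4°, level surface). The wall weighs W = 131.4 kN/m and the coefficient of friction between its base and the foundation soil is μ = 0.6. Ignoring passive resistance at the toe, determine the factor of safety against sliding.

1.65

K_a = tan²(45° − 29.4°/2) = 0.3415.
P_a = ½K_aγH² = 0.5×0.3415×20.5×3.7² = 47.92 kN/m, acting at H/3 = 1.233 m above the base.
FS_sliding = μW / P_a = 0.6×131.4 / 47.92 = 1.645.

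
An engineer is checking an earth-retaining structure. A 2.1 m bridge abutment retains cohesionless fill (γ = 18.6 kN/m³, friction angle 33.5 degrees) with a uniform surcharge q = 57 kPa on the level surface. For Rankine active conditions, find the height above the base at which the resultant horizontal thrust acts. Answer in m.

0.961 m

K_a = 0.2887.
Triangular part P₁ = ½K_aγH² = 11.84 at H/3 = 0.7000 m; rectangular part P₂ = K_a q H = 34.56 at H/2 = 1.050 m.
ȳ = (P₁·0.7000 + P₂·1.050)/(P₁+P₂) = 0.9607 m.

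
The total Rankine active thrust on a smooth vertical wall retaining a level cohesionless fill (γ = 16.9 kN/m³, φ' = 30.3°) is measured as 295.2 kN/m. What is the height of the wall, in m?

K_a = 0.3293. P_a = ½ K_a γ H² ⇒ H = √(2P_a/(K_a γ)).
H = √(2×295.2/(0.3293×16.9)) = 10.30 m.

10.3 m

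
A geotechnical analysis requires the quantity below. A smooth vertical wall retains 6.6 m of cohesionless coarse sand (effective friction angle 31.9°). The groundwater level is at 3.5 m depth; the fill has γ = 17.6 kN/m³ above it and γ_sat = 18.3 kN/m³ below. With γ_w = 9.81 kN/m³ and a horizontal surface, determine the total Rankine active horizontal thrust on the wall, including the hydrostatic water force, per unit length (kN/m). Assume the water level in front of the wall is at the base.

152 kN/m

K_a = tan²(45° − φ/2) = 0.3085.
γ' = 18.3 − 9.81 = 8.490 kN/m³. Depth below WT = 3.1 m.
σ'_h at WT = K_a γ d_w = 19.01 kPa; at base = 19.01 + K_a γ' × 3.1 = 27.13 kPa.
P₁ (0–3.5 m) = ½×19.01×3.5 = 33.26. P₂ (3.5–6.6 m) = ½(19.01+27.13)×3.1 = 71.50.
P_w = ½ γ_w h₂² = 0.5×9.81×3.1² = 47.14. Total = 33.26+71.50+47.14 = 151.9 kN/m.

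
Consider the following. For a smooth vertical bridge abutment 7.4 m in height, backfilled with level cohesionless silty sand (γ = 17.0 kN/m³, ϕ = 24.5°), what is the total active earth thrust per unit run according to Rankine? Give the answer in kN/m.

193 kN/m

K_a = tan²(45° − φ/2) = 0.4137.
P_a = ½ K_a γ H² = 0.5 × 0.4137 × 17.0 × 7.4² = 192.6 kN/m.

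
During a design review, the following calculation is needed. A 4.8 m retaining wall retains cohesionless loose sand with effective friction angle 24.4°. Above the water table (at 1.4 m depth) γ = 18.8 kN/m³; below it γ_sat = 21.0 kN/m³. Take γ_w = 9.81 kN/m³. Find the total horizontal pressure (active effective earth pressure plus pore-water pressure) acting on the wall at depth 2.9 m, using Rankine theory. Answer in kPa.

32.6 kPa

K_a = (1 − sin φ)/(1 + sin φ) = 0.4153.
γ' = 21.0 − 9.81 = 11.19 kN/m³.
Effective vertical stress at 2.9 m: σ'_v = 18.8×1.4 + 11.19×1.50 = 43.11 kPa.
σ'_h = K_a σ'_v = 0.4153 × 43.11 = 17.90 kPa; u = γ_w × 1.50 = 14.71 kPa.
Total σ_h = 17.90 + 14.71 = 32.62 kPa.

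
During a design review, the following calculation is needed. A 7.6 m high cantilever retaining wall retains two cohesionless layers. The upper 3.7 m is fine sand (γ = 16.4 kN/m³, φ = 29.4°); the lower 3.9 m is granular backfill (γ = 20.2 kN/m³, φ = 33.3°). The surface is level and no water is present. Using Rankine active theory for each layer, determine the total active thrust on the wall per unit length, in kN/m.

152 kN/m

K_a1 = tan²(45°−29.4°/2) = 0.3415; K_a2 = tan²(45°−33.3°/2) = 0.2911.
Layer 1: σ at base = K_a1 γ₁ h₁ = 20.72 kPa; P₁ = ½×20.72×3.7 = 38.33.
Layer 2: σ_v at top = γ₁h₁ = 60.68; σ_h top = K_a2×60.68 = 17.67; σ_h base = K_a2×(60.68+20.2×3.9) = 40.60.
P₂ = ½(17.67+40.60)×3.9 = 113.6. Total P_a = 38.33+113.6 = 152.0 kN/m.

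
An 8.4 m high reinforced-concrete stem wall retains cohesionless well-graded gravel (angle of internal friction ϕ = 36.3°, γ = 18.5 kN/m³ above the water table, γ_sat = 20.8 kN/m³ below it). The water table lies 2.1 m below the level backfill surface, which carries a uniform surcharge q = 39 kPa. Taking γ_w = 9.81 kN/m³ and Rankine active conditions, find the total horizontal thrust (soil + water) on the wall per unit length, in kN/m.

408 kN/m

K_a = tan²(45° − φ/2) = 0.2563.
γ' = 20.8 − 9.81 = 10.99 kN/m³. h₂ = H − d_w = 6.3 m.
σ'_h: at surface K_a·q = 9.995; at WT K_a(q+γd_w) = 19.95; at base K_a(q+γd_w+γ'h₂) = 37.69 kPa.
P₁ = ½(9.995+19.95)×2.1 = 31.44; P₂ = ½(19.95+37.69)×6.3 = 181.6; P_w = ½γ_w h₂² = 194.7.
Total = 31.44+181.6+194.7 = 407.7 kN/m.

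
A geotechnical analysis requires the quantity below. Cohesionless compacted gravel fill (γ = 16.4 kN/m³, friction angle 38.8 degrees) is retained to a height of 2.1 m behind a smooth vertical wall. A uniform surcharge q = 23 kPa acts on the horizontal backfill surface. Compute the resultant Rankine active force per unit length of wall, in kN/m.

19.4 kN/m

K_a = tan²(45° − φ/2) = 0.2296.
Soil triangle: ½ K_a γ H² = 0.5×0.2296×16.4×2.1² = 8.301 kN/m.
Surcharge rectangle: K_a q H = 0.2296×23×2.1 = 11.09 kN/m.
Total = 8.301 + 11.09 = 19.39 kN/m.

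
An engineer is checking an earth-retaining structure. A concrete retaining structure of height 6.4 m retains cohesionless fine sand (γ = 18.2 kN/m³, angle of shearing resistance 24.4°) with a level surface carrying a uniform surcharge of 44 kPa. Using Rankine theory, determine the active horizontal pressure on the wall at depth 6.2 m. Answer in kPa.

K_a = (1 − sin φ)/(1 + sin φ) = 0.4153.
σ_v = γz + q = 18.2 × 6.2 + 44 = 156.8 kPa.
σ_h = K_a σ_v = 0.4153 × 156.8 = 65.14 kPa.

65.1 kPa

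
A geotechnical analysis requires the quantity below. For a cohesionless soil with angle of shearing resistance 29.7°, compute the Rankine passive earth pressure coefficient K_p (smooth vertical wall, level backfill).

K_p = (1 + sin φ)/(1 − sin φ) = tan²(45° + 29.7°/2) = 2.964.

2.96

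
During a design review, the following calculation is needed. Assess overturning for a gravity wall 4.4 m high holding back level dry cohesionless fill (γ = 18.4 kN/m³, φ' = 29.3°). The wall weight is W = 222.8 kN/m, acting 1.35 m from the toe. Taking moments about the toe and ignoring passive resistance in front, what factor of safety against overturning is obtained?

3.36

K_a = tan²(45° − 29.3°/2) = 0.3428.
P_a = ½K_aγH² = 0.5×0.3428×18.4×4.4² = 61.06 kN/m, acting at H/3 = 1.467 m above the base.
Overturning moment M_o = P_a × H/3 = 61.06 × 1.467 = 89.56.
Resisting moment M_r = W × 1.35 = 222.8 × 1.35 = 300.8.
FS_overturning = M_r/M_o = 300.8/89.56 = 3.358.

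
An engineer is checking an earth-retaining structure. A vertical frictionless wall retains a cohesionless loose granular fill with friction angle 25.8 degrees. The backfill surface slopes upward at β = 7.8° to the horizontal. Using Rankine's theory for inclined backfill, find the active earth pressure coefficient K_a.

0.407

K_a = cos β · (cos β − √(cos²β − cos²φ)) / (cos β + √(cos²β − cos²φ)).
cos β = 0.9907, cos φ = 0.9003, √(cos²β − cos²φ) = 0.4135.
K_a = 0.9907 × (0.9907 − 0.4135)/(0.9907 + 0.4135) = 0.4072.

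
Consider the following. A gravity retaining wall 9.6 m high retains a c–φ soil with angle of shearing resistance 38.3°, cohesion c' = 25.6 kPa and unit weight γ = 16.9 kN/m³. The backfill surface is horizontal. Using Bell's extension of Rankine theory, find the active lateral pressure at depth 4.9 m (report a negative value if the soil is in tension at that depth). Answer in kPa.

-5.37 kPa

K_a = (1 − sin φ)/(1 + sin φ) = 0.2347.
σ_a = K_a γ z − 2c√K_a = 0.2347×16.9×4.9 − 2×25.6×0.4845 = -5.368 kPa.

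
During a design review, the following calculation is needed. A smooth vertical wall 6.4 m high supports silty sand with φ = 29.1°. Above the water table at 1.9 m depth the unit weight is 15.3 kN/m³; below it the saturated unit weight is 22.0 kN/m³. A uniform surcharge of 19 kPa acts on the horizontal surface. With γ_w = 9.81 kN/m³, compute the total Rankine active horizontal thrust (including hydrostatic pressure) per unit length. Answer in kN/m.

239 kN/m

K_a = tan²(45° − φ/2) = 0.3456.
γ' = 22.0 − 9.81 = 12.19 kN/m³. h₂ = H − d_w = 4.5 m.
σ'_h: at surface K_a·q = 6.566; at WT K_a(q+γd_w) = 16.61; at base K_a(q+γd_w+γ'h₂) = 35.57 kPa.
P₁ = ½(6.566+16.61)×1.9 = 22.02; P₂ = ½(16.61+35.57)×4.5 = 117.4; P_w = ½γ_w h₂² = 99.33.
Total = 22.02+117.4+99.33 = 238.8 kN/m.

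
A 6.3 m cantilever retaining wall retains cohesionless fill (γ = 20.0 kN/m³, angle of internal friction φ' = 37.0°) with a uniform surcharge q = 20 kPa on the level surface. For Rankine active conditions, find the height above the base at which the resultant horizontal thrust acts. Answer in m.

K_a = 0.2486.
Triangular part P₁ = ½K_aγH² = 98.66 at H/3 = 2.100 m; rectangular part P₂ = K_a q H = 31.32 at H/2 = 3.150 m.
ȳ = (P₁·2.100 + P₂·3.150)/(P₁+P₂) = 2.353 m.

2.35 m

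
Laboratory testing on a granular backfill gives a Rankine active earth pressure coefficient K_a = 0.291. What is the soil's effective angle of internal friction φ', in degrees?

33.3°

K_a = tan²(45° − φ/2) ⇒ 45° − φ/2 = arctan(√0.291) = 28.34°.
φ = 2(45° − 28.34°) = 33.31°.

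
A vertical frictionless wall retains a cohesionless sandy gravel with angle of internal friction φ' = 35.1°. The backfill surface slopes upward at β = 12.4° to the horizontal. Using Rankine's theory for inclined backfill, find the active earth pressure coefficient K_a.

0.287

K_a = cos β · (cos β − √(cos²β − cos²φ)) / (cos β + √(cos²β − cos²φ)).
cos β = 0.9767, cos φ = 0.8181, √(cos²β − cos²φ) = 0.5334.
K_a = 0.9767 × (0.9767 − 0.5334)/(0.9767 + 0.5334) = 0.2867.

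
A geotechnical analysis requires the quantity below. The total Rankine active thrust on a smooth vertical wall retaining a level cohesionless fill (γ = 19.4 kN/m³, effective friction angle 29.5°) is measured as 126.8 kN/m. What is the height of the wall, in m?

K_a = 0.3401. P_a = ½ K_a γ H² ⇒ H = √(2P_a/(K_a γ)).
H = √(2×126.8/(0.3401×19.4)) = 6.200 m.

6.20 m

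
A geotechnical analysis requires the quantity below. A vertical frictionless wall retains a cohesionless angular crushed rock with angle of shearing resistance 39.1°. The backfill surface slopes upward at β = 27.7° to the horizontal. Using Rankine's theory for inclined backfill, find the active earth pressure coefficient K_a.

K_a = cos β · (cos β − √(cos²β − cos²φ)) / (cos β + √(cos²β − cos²φ)).
cos β = 0.8854, cos φ = 0.7760, √(cos²β − cos²φ) = 0.4262.
K_a = 0.8854 × (0.8854 − 0.4262)/(0.8854 + 0.4262) = 0.3100.

0.310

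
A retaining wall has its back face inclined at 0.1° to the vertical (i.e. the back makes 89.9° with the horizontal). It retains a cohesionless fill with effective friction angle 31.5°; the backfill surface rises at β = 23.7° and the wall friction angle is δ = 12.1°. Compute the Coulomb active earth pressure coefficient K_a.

K_a = sin²(α+φ) / [sin²α · sin(α−δ) · (1 + √{sin(φ+δ)sin(φ−β) / (sin(α−δ)sin(α+β))})²].
With α = 89.9°, φ = 31.5°, δ = 12.1°, β = 23.7°: K_a = 0.4257.

0.426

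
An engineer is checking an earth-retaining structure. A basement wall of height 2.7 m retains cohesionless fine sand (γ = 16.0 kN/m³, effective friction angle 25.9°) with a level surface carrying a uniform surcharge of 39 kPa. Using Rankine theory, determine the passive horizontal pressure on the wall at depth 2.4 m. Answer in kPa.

K_p = (1 + sin φ)/(1 − sin φ) = 2.551.
σ_v = γz + q = 16.0 × 2.4 + 39 = 77.40 kPa.
σ_h = K_p σ_v = 2.551 × 77.40 = 197.5 kPa.

197 kPa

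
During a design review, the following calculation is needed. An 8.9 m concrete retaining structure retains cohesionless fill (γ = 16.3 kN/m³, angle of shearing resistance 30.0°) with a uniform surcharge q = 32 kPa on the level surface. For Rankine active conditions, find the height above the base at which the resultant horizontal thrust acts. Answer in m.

K_a = 0.3333.
Triangular part P₁ = ½K_aγH² = 215.2 at H/3 = 2.967 m; rectangular part P₂ = K_a q H = 94.93 at H/2 = 4.450 m.
ȳ = (P₁·2.967 + P₂·4.450)/(P₁+P₂) = 3.421 m.

3.42 m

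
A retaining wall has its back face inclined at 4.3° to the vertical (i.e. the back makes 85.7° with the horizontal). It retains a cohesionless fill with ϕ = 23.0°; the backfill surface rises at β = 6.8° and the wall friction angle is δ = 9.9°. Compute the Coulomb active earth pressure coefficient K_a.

K_a = sin²(α+φ) / [sin²α · sin(α−δ) · (1 + √{sin(φ+δ)sin(φ−β) / (sin(α−δ)sin(α+β))})²].
With α = 85.7°, φ = 23.0°, δ = 9.9°, β = 6.8°: K_a = 0.4779.

0.478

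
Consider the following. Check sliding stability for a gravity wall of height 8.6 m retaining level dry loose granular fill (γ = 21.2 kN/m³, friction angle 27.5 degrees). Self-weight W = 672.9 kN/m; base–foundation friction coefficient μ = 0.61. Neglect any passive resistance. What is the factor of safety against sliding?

1.42

K_a = tan²(45° − 27.5°/2) = 0.3682.
P_a = ½K_aγH² = 0.5×0.3682×21.2×8.6² = 288.7 kN/m, acting at H/3 = 2.867 m above the base.
FS_sliding = μW / P_a = 0.61×672.9 / 288.7 = 1.422.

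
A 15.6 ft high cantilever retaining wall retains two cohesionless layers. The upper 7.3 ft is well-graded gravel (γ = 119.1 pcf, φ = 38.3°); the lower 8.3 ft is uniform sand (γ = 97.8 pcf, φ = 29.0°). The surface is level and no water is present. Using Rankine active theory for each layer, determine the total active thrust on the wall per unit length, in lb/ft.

K_a1 = tan²(45°−38.3°/2) = 0.2347; K_a2 = tan²(45°−29.0°/2) = 0.3470.
Layer 1: σ at base = K_a1 γ₁ h₁ = 204.1 psf; P₁ = ½×204.1×7.3 = 744.9.
Layer 2: σ_v at top = γ₁h₁ = 869.4; σ_h top = K_a2×869.4 = 301.7; σ_h base = K_a2×(869.4+97.8×8.3) = 583.3.
P₂ = ½(301.7+583.3)×8.3 = 3673. Total P_a = 744.9+3673 = 4418 lb/ft.

4420 lb/ft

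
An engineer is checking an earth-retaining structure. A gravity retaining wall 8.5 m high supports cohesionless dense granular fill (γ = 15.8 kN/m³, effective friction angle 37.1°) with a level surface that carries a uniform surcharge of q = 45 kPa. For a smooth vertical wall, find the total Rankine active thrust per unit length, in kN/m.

236 kN/m

K_a = tan²(45° − φ/2) = 0.2475.
Soil triangle: ½ K_a γ H² = 0.5×0.2475×15.8×8.5² = 141.3 kN/m.
Surcharge rectangle: K_a q H = 0.2475×45×8.5 = 94.67 kN/m.
Total = 141.3 + 94.67 = 235.9 kN/m.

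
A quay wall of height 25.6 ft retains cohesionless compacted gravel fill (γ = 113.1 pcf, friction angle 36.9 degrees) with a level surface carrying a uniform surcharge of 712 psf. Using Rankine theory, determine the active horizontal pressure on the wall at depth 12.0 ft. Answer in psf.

K_a = (1 − sin φ)/(1 + sin φ) = 0.2497.
σ_v = γz + q = 113.1 × 12.0 + 712 = 2069 psf.
σ_h = K_a σ_v = 0.2497 × 2069 = 516.6 psf.

517 psf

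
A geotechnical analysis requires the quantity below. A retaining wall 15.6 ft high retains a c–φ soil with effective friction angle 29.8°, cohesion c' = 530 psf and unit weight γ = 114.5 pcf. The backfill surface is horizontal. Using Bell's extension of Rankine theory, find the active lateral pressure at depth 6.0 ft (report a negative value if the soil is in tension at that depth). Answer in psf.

K_a = (1 − sin φ)/(1 + sin φ) = 0.3360.
σ_a = K_a γ z − 2c√K_a = 0.3360×114.5×6.0 − 2×530×0.5797 = -383.6 psf.

-384 psf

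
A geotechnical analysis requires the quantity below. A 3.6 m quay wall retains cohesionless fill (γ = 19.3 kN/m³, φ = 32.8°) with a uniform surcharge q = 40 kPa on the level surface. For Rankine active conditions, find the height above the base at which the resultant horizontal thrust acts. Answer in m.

K_a = 0.2973.
Triangular part P₁ = ½K_aγH² = 37.18 at H/3 = 1.200 m; rectangular part P₂ = K_a q H = 42.81 at H/2 = 1.800 m.
ȳ = (P₁·1.200 + P₂·1.800)/(P₁+P₂) = 1.521 m.

1.52 m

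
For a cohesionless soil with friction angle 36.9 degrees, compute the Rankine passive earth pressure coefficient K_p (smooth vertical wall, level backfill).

4.01

K_p = (1 + sin φ)/(1 − sin φ) = tan²(45° + 36.9°/2) = 4.005.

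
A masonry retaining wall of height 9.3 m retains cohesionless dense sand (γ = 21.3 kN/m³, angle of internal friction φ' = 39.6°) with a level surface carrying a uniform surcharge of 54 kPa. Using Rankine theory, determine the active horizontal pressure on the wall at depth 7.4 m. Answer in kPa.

K_a = (1 − sin φ)/(1 + sin φ) = 0.2214.
σ_v = γz + q = 21.3 × 7.4 + 54 = 211.6 kPa.
σ_h = K_a σ_v = 0.2214 × 211.6 = 46.86 kPa.

46.9 kPa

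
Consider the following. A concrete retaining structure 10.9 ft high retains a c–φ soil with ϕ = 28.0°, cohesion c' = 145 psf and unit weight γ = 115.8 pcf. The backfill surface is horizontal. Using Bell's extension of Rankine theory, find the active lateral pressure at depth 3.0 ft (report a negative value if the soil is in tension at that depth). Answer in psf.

K_a = (1 − sin φ)/(1 + sin φ) = 0.3610.
σ_a = K_a γ z − 2c√K_a = 0.3610×115.8×3.0 − 2×145×0.6009 = -48.83 psf.

-48.8 psf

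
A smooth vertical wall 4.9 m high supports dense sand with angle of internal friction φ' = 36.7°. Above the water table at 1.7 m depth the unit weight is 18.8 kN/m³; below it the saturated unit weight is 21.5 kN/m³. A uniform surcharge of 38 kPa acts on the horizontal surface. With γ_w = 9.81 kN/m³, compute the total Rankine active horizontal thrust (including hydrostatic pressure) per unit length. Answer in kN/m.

145 kN/m

K_a = tan²(45° − φ/2) = 0.2519.
γ' = 21.5 − 9.81 = 11.69 kN/m³. h₂ = H − d_w = 3.2 m.
σ'_h: at surface K_a·q = 9.571; at WT K_a(q+γd_w) = 17.62; at base K_a(q+γd_w+γ'h₂) = 27.04 kPa.
P₁ = ½(9.571+17.62)×1.7 = 23.11; P₂ = ½(17.62+27.04)×3.2 = 71.46; P_w = ½γ_w h₂² = 50.23.
Total = 23.11+71.46+50.23 = 144.8 kN/m.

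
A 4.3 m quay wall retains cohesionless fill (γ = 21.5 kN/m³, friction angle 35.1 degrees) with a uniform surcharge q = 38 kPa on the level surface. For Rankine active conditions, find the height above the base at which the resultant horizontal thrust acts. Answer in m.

K_a = 0.2698.
Triangular part P₁ = ½K_aγH² = 53.63 at H/3 = 1.433 m; rectangular part P₂ = K_a q H = 44.09 at H/2 = 2.150 m.
ȳ = (P₁·1.433 + P₂·2.150)/(P₁+P₂) = 1.757 m.

1.76 m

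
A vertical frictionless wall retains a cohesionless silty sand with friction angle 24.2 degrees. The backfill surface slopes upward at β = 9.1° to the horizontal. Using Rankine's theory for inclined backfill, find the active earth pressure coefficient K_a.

0.441

K_a = cos β · (cos β − √(cos²β − cos²φ)) / (cos β + √(cos²β − cos²φ)).
cos β = 0.9874, cos φ = 0.9121, √(cos²β − cos²φ) = 0.3782.
K_a = 0.9874 × (0.9874 − 0.3782)/(0.9874 + 0.3782) = 0.4405.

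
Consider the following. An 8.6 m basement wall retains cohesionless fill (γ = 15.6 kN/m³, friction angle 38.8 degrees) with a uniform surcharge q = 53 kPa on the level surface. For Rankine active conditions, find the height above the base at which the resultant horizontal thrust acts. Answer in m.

K_a = 0.2296.
Triangular part P₁ = ½K_aγH² = 132.4 at H/3 = 2.867 m; rectangular part P₂ = K_a q H = 104.6 at H/2 = 4.300 m.
ȳ = (P₁·2.867 + P₂·4.300)/(P₁+P₂) = 3.499 m.

3.50 m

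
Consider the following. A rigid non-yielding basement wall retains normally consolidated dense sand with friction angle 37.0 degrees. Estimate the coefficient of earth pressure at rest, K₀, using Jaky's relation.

K₀ = 1 − sin φ' = 1 − sin 37.0° = 0.3982.

0.398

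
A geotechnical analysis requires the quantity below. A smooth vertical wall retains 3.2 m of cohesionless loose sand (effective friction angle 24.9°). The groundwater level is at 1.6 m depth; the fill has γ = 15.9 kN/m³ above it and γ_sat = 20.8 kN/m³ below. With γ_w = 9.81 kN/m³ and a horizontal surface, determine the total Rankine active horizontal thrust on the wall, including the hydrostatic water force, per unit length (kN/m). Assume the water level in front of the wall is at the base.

43.2 kN/m

K_a = tan²(45° − φ/2) = 0.4074.
γ' = 20.8 − 9.81 = 10.99 kN/m³. Depth below WT = 1.6 m.
σ'_h at WT = K_a γ d_w = 10.36 kPa; at base = 10.36 + K_a γ' × 1.6 = 17.53 kPa.
P₁ (0–1.6 m) = ½×10.36×1.6 = 8.292. P₂ (1.6–3.2 m) = ½(10.36+17.53)×1.6 = 22.32.
P_w = ½ γ_w h₂² = 0.5×9.81×1.6² = 12.56. Total = 8.292+22.32+12.56 = 43.16 kN/m.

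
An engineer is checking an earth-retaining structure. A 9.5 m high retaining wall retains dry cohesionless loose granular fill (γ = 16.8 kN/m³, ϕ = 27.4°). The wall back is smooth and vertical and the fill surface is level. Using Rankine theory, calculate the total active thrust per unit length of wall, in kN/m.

K_a = tan²(45° − φ/2) = 0.3697.
P_a = ½ K_a γ H² = 0.5 × 0.3697 × 16.8 × 9.5² = 280.3 kN/m.

280 kN/m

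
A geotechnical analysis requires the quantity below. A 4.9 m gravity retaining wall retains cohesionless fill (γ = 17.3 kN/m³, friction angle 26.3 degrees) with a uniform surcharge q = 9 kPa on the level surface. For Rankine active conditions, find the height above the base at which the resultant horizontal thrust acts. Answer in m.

K_a = 0.3859.
Triangular part P₁ = ½K_aγH² = 80.15 at H/3 = 1.633 m; rectangular part P₂ = K_a q H = 17.02 at H/2 = 2.450 m.
ȳ = (P₁·1.633 + P₂·2.450)/(P₁+P₂) = 1.776 m.

1.78 m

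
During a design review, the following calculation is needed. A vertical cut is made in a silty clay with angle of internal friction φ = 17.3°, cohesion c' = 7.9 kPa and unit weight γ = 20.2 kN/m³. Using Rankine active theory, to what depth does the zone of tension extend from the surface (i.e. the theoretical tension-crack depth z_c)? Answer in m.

K_a = tan²(45° − 17.3°/2) = 0.5416; √K_a = 0.7359.
The active pressure is zero where K_a γ z = 2c√K_a, so z_c = 2c/(γ√K_a) = 2×7.9/(20.2×0.7359) = 1.063 m.

1.06 m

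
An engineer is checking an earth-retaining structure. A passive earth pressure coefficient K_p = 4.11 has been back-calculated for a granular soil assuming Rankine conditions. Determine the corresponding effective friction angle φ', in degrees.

37.5°

K_p = (1+sin φ)/(1−sin φ) ⇒ sin φ = (K_p − 1)/(K_p + 1) = 0.6086.
φ = arcsin(0.6086) = 37.49°.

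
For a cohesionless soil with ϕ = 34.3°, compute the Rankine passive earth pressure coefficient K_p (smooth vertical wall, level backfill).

3.58

K_p = (1 + sin φ)/(1 − sin φ) = tan²(45° + 34.3°/2) = 3.582.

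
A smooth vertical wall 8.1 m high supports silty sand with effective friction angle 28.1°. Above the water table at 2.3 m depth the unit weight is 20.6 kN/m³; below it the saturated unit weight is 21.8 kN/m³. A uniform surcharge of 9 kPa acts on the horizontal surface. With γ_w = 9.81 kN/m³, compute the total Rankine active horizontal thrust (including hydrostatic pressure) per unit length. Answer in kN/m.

382 kN/m

K_a = tan²(45° − φ/2) = 0.3596.
γ' = 21.8 − 9.81 = 11.99 kN/m³. h₂ = H − d_w = 5.8 m.
σ'_h: at surface K_a·q = 3.236; at WT K_a(q+γd_w) = 20.27; at base K_a(q+γd_w+γ'h₂) = 45.28 kPa.
P₁ = ½(3.236+20.27)×2.3 = 27.04; P₂ = ½(20.27+45.28)×5.8 = 190.1; P_w = ½γ_w h₂² = 165.0.
Total = 27.04+190.1+165.0 = 382.2 kN/m.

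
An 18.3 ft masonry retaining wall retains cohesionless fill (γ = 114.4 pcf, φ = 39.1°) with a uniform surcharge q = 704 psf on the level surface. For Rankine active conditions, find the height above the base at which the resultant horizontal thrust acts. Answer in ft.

7.33 ft

K_a = 0.2265.
Triangular part P₁ = ½K_aγH² = 4338 at H/3 = 6.100 ft; rectangular part P₂ = K_a q H = 2918 at H/2 = 9.150 ft.
ȳ = (P₁·6.100 + P₂·9.150)/(P₁+P₂) = 7.326 ft.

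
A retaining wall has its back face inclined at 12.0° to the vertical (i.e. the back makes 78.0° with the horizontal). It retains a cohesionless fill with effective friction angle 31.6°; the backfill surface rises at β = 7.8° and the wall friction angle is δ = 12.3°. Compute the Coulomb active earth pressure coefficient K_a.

K_a = sin²(α+φ) / [sin²α · sin(α−δ) · (1 + √{sin(φ+δ)sin(φ−β) / (sin(α−δ)sin(α+β))})²].
With α = 78.0°, φ = 31.6°, δ = 12.3°, β = 7.8°: K_a = 0.4210.

0.421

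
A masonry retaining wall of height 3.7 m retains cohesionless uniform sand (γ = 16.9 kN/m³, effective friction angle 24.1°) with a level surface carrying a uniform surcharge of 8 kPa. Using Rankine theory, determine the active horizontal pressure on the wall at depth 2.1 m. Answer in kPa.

K_a = (1 − sin φ)/(1 + sin φ) = 0.4201.
σ_v = γz + q = 16.9 × 2.1 + 8 = 43.49 kPa.
σ_h = K_a σ_v = 0.4201 × 43.49 = 18.27 kPa.

18.3 kPa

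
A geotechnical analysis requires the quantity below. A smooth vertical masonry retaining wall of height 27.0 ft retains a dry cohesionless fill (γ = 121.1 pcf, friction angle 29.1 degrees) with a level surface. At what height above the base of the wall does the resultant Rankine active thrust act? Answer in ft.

K_a = 0.3456.
The pressure distribution is triangular, so the resultant acts at H/3 above the base = 27.0/3 = 9.000 ft.

9.00 ft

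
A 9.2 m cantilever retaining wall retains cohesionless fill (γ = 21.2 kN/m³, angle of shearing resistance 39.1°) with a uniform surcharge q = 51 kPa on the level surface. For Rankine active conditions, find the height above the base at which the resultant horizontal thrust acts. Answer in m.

3.59 m

K_a = 0.2265.
Triangular part P₁ = ½K_aγH² = 203.2 at H/3 = 3.067 m; rectangular part P₂ = K_a q H = 106.3 at H/2 = 4.600 m.
ȳ = (P₁·3.067 + P₂·4.600)/(P₁+P₂) = 3.593 m.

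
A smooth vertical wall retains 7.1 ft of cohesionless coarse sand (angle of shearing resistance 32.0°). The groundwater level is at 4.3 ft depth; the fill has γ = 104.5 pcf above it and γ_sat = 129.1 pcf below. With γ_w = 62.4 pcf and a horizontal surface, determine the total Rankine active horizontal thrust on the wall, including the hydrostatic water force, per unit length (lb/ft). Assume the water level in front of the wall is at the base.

1010 lb/ft

K_a = tan²(45° − φ/2) = 0.3073.
γ' = 129.1 − 62.4 = 66.70 pcf. Depth below WT = 2.8 ft.
σ'_h at WT = K_a γ d_w = 138.1 psf; at base = 138.1 + K_a γ' × 2.8 = 195.5 psf.
P₁ (0–4.3 ft) = ½×138.1×4.3 = 296.8. P₂ (4.3–7.1 ft) = ½(138.1+195.5)×2.8 = 466.9.
P_w = ½ γ_w h₂² = 0.5×62.4×2.8² = 244.6. Total = 296.8+466.9+244.6 = 1008 lb/ft.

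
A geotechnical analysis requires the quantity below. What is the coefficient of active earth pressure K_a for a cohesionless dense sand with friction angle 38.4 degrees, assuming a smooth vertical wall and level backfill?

0.234

K_a = (1 − sin φ)/(1 + sin φ) = (1 − sin 38.4°)/(1 + sin 38.4°) = 0.2337.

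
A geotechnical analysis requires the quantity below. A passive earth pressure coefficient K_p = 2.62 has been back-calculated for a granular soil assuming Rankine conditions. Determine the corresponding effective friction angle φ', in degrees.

K_p = (1+sin φ)/(1−sin φ) ⇒ sin φ = (K_p − 1)/(K_p + 1) = 0.4475.
φ = arcsin(0.4475) = 26.58°.

26.6°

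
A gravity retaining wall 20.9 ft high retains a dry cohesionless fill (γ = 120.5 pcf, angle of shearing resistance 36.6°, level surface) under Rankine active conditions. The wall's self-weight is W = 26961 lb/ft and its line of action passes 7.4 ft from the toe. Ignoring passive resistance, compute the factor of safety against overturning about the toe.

4.30

K_a = tan²(45° − 36.6°/2) = 0.2530.
P_a = ½K_aγH² = 0.5×0.2530×120.5×20.9² = 6657 lb/ft, acting at H/3 = 6.967 ft above the base.
Overturning moment M_o = P_a × H/3 = 6657 × 6.967 = 46380.
Resisting moment M_r = W × 7.4 = 26961 × 7.4 = 199500.
FS_overturning = M_r/M_o = 199500/46380 = 4.302.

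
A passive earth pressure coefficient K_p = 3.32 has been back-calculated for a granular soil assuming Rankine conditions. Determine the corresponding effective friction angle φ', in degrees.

K_p = (1+sin φ)/(1−sin φ) ⇒ sin φ = (K_p − 1)/(K_p + 1) = 0.5370.
φ = arcsin(0.5370) = 32.48°.

32.5°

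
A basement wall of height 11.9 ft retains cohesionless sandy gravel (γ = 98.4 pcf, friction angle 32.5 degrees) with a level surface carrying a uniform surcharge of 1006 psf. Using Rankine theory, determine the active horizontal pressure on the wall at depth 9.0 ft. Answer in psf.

569 psf

K_a = (1 − sin φ)/(1 + sin φ) = 0.3010.
σ_v = γz + q = 98.4 × 9.0 + 1006 = 1892 psf.
σ_h = K_a σ_v = 0.3010 × 1892 = 569.3 psf.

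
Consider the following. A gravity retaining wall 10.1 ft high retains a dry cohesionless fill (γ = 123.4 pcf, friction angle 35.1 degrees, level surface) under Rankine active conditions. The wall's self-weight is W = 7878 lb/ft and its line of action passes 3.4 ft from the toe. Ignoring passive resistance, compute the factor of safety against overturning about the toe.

4.68

K_a = tan²(45° − 35.1°/2) = 0.2698.
P_a = ½K_aγH² = 0.5×0.2698×123.4×10.1² = 1698 lb/ft, acting at H/3 = 3.367 ft above the base.
Overturning moment M_o = P_a × H/3 = 1698 × 3.367 = 5718.
Resisting moment M_r = W × 3.4 = 7878 × 3.4 = 26790.
FS_overturning = M_r/M_o = 26790/5718 = 4.685.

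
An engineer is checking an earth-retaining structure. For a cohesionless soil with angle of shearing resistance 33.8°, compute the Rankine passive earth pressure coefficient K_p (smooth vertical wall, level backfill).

K_p = (1 + sin φ)/(1 − sin φ) = tan²(45° + 33.8°/2) = 3.508.

3.51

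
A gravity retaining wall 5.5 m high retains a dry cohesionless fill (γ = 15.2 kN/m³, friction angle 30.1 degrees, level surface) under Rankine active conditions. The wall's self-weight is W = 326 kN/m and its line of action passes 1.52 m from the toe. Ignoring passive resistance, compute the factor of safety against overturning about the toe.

K_a = tan²(45° − 30.1°/2) = 0.3320.
P_a = ½K_aγH² = 0.5×0.3320×15.2×5.5² = 76.32 kN/m, acting at H/3 = 1.833 m above the base.
Overturning moment M_o = P_a × H/3 = 76.32 × 1.833 = 139.9.
Resisting moment M_r = W × 1.52 = 326 × 1.52 = 495.5.
FS_overturning = M_r/M_o = 495.5/139.9 = 3.541.

3.54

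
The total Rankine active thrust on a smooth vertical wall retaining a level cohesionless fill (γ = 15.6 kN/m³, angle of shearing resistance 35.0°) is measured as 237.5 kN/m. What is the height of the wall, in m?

K_a = 0.2710. P_a = ½ K_a γ H² ⇒ H = √(2P_a/(K_a γ)).
H = √(2×237.5/(0.2710×15.6)) = 10.60 m.

10.6 m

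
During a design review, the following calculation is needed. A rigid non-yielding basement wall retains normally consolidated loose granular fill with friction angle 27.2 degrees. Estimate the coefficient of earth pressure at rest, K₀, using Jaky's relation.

K₀ = 1 − sin φ' = 1 − sin 27.2° = 0.5429.

0.543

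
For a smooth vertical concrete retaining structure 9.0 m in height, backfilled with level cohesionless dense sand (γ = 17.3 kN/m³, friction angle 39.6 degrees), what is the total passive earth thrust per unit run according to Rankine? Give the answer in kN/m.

3160 kN/m

K_p = tan²(45° + φ/2) = 4.516.
P_p = ½ K_p γ H² = 0.5 × 4.516 × 17.3 × 9.0² = 3164 kN/m.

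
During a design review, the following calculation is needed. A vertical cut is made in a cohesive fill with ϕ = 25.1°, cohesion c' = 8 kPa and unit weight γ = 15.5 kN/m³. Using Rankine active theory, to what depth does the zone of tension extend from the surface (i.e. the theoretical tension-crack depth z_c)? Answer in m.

1.62 m

K_a = tan²(45° − 25.1°/2) = 0.4043; √K_a = 0.6358.
The active pressure is zero where K_a γ z = 2c√K_a, so z_c = 2c/(γ√K_a) = 2×8/(15.5×0.6358) = 1.623 m.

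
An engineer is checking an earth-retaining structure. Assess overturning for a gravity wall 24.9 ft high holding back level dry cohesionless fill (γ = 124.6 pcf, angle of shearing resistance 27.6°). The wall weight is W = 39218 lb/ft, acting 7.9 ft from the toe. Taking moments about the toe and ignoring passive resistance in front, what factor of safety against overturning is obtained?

2.63

K_a = tan²(45° − 27.6°/2) = 0.3668.
P_a = ½K_aγH² = 0.5×0.3668×124.6×24.9² = 14170 lb/ft, acting at H/3 = 8.300 ft above the base.
Overturning moment M_o = P_a × H/3 = 14170 × 8.300 = 117600.
Resisting moment M_r = W × 7.9 = 39218 × 7.9 = 309800.
FS_overturning = M_r/M_o = 309800/117600 = 2.635.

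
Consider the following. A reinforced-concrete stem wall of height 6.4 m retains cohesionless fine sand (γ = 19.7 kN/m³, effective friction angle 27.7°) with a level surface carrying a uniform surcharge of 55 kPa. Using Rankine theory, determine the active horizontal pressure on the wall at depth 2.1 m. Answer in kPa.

35.2 kPa

K_a = (1 − sin φ)/(1 + sin φ) = 0.3653.
σ_v = γz + q = 19.7 × 2.1 + 55 = 96.37 kPa.
σ_h = K_a σ_v = 0.3653 × 96.37 = 35.21 kPa.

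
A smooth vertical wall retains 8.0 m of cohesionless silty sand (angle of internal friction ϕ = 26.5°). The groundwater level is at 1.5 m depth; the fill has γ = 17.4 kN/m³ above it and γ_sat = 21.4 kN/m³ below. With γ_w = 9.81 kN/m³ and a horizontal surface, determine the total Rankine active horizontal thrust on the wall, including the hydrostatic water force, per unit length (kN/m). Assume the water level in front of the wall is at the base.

373 kN/m

K_a = tan²(45° − φ/2) = 0.3829.
γ' = 21.4 − 9.81 = 11.59 kN/m³. Depth below WT = 6.5 m.
σ'_h at WT = K_a γ d_w = 9.995 kPa; at base = 9.995 + K_a γ' × 6.5 = 38.84 kPa.
P₁ (0–1.5 m) = ½×9.995×1.5 = 7.496. P₂ (1.5–8.0 m) = ½(9.995+38.84)×6.5 = 158.7.
P_w = ½ γ_w h₂² = 0.5×9.81×6.5² = 207.2. Total = 7.496+158.7+207.2 = 373.5 kN/m.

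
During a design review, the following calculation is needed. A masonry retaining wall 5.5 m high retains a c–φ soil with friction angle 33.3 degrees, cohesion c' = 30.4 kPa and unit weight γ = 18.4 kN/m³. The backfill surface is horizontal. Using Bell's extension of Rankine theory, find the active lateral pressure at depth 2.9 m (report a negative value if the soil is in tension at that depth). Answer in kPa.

K_a = (1 − sin φ)/(1 + sin φ) = 0.2911.
σ_a = K_a γ z − 2c√K_a = 0.2911×18.4×2.9 − 2×30.4×0.5396 = -17.27 kPa.

-17.3 kPa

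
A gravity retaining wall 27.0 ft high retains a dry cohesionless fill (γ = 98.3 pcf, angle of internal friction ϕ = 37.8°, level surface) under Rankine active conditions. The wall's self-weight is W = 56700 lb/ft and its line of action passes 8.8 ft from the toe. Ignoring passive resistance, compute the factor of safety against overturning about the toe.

K_a = tan²(45° − 37.8°/2) = 0.2400.
P_a = ½K_aγH² = 0.5×0.2400×98.3×27.0² = 8599 lb/ft, acting at H/3 = 9.000 ft above the base.
Overturning moment M_o = P_a × H/3 = 8599 × 9.000 = 77390.
Resisting moment M_r = W × 8.8 = 56700 × 8.8 = 499000.
FS_overturning = M_r/M_o = 499000/77390 = 6.447.

6.45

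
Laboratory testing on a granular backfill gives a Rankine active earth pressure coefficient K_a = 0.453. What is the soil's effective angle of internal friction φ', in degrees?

K_a = tan²(45° − φ/2) ⇒ 45° − φ/2 = arctan(√0.453) = 33.94°.
φ = 2(45° − 33.94°) = 22.11°.

22.1°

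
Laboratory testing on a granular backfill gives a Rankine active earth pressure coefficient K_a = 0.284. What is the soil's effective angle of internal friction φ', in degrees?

K_a = tan²(45° − φ/2) ⇒ 45° − φ/2 = arctan(√0.284) = 28.05°.
φ = 2(45° − 28.05°) = 33.89°.

33.9°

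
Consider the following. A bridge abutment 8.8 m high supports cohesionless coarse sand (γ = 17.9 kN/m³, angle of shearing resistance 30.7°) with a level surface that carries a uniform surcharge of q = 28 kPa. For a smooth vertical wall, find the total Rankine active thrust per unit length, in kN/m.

K_a = tan²(45° − φ/2) = 0.3240.
Soil triangle: ½ K_a γ H² = 0.5×0.3240×17.9×8.8² = 224.6 kN/m.
Surcharge rectangle: K_a q H = 0.3240×28×8.8 = 79.84 kN/m.
Total = 224.6 + 79.84 = 304.4 kN/m.

304 kN/m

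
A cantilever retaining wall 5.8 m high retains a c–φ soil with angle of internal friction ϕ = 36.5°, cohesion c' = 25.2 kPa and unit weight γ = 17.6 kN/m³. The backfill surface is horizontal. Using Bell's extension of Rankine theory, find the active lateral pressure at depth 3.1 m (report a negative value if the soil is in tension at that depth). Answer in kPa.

K_a = (1 − sin φ)/(1 + sin φ) = 0.2541.
σ_a = K_a γ z − 2c√K_a = 0.2541×17.6×3.1 − 2×25.2×0.5040 = -11.54 kPa.

-11.5 kPa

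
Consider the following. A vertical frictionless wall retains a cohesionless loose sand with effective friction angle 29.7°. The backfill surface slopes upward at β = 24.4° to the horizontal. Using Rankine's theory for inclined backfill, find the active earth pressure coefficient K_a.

K_a = cos β · (cos β − √(cos²β − cos²φ)) / (cos β + √(cos²β − cos²φ)).
cos β = 0.9107, cos φ = 0.8686, √(cos²β − cos²φ) = 0.2735.
K_a = 0.9107 × (0.9107 − 0.2735)/(0.9107 + 0.2735) = 0.4900.

0.490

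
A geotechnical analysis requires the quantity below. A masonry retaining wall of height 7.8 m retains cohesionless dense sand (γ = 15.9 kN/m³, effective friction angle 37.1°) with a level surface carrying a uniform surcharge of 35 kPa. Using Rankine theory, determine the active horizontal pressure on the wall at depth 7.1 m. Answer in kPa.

36.6 kPa

K_a = (1 − sin φ)/(1 + sin φ) = 0.2475.
σ_v = γz + q = 15.9 × 7.1 + 35 = 147.9 kPa.
σ_h = K_a σ_v = 0.2475 × 147.9 = 36.60 kPa.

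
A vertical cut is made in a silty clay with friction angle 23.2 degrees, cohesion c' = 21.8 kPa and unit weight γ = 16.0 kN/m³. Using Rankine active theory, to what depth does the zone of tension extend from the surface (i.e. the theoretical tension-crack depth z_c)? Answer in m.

K_a = tan²(45° − 23.2°/2) = 0.4348; √K_a = 0.6594.
The active pressure is zero where K_a γ z = 2c√K_a, so z_c = 2c/(γ√K_a) = 2×21.8/(16.0×0.6594) = 4.133 m.

4.13 m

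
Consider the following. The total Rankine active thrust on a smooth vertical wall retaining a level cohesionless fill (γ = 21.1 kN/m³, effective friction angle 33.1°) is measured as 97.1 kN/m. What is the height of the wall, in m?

5.60 m

K_a = 0.2936. P_a = ½ K_a γ H² ⇒ H = √(2P_a/(K_a γ)).
H = √(2×97.1/(0.2936×21.1)) = 5.599 m.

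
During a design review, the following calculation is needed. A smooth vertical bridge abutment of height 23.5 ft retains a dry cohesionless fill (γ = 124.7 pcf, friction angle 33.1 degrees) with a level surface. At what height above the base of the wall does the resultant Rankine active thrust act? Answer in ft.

7.83 ft

K_a = 0.2936.
The pressure distribution is triangular, so the resultant acts at H/3 above the base = 23.5/3 = 7.833 ft.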